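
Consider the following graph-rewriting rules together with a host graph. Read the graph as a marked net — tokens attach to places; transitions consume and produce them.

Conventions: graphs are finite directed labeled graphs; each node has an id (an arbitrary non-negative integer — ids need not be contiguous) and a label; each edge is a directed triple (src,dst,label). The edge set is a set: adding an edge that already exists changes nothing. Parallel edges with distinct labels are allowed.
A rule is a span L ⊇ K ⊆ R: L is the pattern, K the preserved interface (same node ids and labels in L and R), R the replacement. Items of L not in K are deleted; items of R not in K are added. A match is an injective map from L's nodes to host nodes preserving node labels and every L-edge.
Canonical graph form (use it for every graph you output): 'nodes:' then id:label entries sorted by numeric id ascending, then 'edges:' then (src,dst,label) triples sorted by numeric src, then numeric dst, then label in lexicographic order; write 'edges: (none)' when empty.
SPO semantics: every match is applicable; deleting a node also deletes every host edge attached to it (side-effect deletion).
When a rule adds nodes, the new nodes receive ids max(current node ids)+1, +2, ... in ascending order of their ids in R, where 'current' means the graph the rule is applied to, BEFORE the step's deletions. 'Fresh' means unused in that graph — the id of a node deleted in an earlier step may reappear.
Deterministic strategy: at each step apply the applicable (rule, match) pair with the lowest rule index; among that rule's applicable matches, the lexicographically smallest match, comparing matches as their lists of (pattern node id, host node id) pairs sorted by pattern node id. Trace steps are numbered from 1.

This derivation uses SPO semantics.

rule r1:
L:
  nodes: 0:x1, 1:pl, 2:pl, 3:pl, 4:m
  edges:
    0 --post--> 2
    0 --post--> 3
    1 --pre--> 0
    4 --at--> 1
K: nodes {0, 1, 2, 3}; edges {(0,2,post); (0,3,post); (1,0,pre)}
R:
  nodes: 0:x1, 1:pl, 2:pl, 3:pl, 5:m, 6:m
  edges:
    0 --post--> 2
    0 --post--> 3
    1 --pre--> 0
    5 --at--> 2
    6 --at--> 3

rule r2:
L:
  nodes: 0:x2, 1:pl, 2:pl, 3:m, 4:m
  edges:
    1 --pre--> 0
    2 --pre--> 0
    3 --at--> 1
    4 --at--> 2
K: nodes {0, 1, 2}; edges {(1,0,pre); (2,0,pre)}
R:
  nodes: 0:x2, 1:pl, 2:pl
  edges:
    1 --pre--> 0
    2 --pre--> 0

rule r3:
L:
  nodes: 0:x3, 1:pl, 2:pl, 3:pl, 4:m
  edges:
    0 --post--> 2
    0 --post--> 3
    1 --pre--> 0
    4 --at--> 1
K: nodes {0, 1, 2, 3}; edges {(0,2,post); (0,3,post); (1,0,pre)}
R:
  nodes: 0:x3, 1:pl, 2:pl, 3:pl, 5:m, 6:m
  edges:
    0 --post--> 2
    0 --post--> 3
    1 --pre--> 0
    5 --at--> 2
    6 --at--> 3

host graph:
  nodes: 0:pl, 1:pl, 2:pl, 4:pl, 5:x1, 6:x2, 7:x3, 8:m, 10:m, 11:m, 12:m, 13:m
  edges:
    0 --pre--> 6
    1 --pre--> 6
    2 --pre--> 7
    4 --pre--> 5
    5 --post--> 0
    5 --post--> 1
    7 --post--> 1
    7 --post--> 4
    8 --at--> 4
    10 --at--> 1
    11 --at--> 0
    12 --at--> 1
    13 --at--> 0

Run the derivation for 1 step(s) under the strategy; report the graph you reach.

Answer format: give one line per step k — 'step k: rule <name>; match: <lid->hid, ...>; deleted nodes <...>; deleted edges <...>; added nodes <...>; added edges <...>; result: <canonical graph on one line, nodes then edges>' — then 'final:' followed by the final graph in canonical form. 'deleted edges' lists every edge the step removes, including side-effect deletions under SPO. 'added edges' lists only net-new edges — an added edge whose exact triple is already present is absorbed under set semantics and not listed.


step 1: rule r1; match: 0->5, 1->4, 2->0, 3->1, 4->8; deleted nodes 8; deleted edges (8,4,at); added nodes 14, 15; added edges (14,0,at); (15,1,at); result: nodes: 0:pl, 1:pl, 2:pl, 4:pl, 5:x1, 6:x2, 7:x3, 10:m, 11:m, 12:m, 13:m, 14:m, 15:m edges: (0,6,pre); (1,6,pre); (2,7,pre); (4,5,pre); (5,0,post); (5,1,post); (7,1,post); (7,4,post); (10,1,at); (11,0,at); (12,1,at); (13,0,at); (14,0,at); (15,1,at)
final:
nodes: 0:pl, 1:pl, 2:pl, 4:pl, 5:x1, 6:x2, 7:x3, 10:m, 11:m, 12:m, 13:m, 14:m, 15:m
edges: (0,6,pre); (1,6,pre); (2,7,pre); (4,5,pre); (5,0,post); (5,1,post); (7,1,post); (7,4,post); (10,1,at); (11,0,at); (12,1,at); (13,0,at); (14,0,at); (15,1,at)


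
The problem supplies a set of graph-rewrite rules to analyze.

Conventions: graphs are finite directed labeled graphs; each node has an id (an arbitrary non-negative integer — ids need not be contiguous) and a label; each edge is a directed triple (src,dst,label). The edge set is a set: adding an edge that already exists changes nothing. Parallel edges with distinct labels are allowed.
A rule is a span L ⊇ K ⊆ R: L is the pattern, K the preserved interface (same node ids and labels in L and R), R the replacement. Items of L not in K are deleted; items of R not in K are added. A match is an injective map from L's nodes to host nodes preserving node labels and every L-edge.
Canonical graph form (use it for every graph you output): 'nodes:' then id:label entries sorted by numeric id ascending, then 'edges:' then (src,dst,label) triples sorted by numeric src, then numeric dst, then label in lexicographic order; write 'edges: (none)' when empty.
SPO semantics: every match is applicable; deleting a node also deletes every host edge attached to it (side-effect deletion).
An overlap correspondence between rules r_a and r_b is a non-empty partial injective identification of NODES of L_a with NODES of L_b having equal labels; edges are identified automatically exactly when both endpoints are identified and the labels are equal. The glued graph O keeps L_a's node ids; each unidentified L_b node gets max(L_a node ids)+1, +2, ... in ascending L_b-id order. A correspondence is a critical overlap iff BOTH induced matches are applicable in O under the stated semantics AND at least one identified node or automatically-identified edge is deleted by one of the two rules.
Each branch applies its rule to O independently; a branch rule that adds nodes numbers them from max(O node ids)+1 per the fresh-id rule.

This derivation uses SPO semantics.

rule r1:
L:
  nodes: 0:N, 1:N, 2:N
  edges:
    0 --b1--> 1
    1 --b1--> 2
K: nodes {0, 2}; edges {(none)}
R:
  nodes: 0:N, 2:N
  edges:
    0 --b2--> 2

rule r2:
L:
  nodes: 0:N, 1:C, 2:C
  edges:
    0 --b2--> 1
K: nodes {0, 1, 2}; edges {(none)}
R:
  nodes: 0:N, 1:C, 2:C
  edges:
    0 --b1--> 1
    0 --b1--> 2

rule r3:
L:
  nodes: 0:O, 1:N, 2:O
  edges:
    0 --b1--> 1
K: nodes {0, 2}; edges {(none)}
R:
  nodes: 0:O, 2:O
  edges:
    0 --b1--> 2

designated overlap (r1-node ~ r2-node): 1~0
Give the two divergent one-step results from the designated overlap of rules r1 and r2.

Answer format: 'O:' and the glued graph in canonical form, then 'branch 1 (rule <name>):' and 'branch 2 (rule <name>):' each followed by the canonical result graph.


O:
nodes: 0:N, 1:N, 2:N, 3:C, 4:C
edges: (0,1,b1); (1,2,b1); (1,3,b2)
branch 1 (rule r1):
nodes: 0:N, 2:N, 3:C, 4:C
edges: (0,2,b2)
branch 2 (rule r2):
nodes: 0:N, 1:N, 2:N, 3:C, 4:C
edges: (0,1,b1); (1,2,b1); (1,3,b1); (1,4,b1)


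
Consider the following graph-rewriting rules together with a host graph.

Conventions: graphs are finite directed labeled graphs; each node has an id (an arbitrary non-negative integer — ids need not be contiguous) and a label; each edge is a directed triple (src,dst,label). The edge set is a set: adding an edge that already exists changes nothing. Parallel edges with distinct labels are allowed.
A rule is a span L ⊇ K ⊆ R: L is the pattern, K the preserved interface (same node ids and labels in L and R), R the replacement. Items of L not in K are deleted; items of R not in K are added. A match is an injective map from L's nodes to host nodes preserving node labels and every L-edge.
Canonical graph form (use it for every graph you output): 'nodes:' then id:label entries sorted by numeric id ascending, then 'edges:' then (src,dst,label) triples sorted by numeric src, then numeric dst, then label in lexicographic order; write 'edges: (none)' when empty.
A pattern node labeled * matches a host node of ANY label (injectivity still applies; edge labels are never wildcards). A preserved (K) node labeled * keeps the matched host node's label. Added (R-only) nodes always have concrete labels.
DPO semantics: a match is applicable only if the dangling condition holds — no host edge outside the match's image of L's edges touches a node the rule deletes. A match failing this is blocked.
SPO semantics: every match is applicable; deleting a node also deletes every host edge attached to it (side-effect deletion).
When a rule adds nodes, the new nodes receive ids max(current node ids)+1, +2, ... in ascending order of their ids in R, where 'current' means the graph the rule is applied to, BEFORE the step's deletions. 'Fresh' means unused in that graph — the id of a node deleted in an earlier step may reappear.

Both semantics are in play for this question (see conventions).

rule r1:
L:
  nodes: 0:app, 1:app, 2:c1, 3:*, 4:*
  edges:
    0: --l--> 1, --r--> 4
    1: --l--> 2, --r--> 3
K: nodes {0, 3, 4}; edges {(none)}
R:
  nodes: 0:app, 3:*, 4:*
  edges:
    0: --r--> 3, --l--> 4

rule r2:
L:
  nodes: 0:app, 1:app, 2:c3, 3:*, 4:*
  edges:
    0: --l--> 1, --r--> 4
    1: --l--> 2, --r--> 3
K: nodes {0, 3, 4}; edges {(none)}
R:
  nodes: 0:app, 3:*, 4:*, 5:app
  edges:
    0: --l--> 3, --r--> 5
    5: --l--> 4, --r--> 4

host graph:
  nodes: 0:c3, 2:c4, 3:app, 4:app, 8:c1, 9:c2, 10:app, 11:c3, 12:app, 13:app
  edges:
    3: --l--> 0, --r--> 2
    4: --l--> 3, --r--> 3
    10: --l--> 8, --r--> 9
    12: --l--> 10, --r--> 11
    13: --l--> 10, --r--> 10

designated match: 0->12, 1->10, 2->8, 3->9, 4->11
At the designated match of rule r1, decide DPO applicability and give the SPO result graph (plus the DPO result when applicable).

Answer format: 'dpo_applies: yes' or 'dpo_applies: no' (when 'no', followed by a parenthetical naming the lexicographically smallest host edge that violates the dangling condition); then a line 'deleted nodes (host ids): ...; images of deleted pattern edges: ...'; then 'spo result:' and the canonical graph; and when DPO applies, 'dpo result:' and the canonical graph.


dpo_applies: no
(the rule deletes node 10, which keeps host edge (13,10,l) outside the match image — the dangling condition fails, DPO blocks; SPO proceeds and side-deletes such edges)
deleted nodes (host ids): 8, 10; images of deleted pattern edges: (10,8,l); (10,9,r); (12,10,l); (12,11,r)
spo result:
nodes: 0:c3, 2:c4, 3:app, 4:app, 9:c2, 11:c3, 12:app, 13:app
edges: (3,0,l); (3,2,r); (4,3,l); (4,3,r); (12,9,r); (12,11,l)


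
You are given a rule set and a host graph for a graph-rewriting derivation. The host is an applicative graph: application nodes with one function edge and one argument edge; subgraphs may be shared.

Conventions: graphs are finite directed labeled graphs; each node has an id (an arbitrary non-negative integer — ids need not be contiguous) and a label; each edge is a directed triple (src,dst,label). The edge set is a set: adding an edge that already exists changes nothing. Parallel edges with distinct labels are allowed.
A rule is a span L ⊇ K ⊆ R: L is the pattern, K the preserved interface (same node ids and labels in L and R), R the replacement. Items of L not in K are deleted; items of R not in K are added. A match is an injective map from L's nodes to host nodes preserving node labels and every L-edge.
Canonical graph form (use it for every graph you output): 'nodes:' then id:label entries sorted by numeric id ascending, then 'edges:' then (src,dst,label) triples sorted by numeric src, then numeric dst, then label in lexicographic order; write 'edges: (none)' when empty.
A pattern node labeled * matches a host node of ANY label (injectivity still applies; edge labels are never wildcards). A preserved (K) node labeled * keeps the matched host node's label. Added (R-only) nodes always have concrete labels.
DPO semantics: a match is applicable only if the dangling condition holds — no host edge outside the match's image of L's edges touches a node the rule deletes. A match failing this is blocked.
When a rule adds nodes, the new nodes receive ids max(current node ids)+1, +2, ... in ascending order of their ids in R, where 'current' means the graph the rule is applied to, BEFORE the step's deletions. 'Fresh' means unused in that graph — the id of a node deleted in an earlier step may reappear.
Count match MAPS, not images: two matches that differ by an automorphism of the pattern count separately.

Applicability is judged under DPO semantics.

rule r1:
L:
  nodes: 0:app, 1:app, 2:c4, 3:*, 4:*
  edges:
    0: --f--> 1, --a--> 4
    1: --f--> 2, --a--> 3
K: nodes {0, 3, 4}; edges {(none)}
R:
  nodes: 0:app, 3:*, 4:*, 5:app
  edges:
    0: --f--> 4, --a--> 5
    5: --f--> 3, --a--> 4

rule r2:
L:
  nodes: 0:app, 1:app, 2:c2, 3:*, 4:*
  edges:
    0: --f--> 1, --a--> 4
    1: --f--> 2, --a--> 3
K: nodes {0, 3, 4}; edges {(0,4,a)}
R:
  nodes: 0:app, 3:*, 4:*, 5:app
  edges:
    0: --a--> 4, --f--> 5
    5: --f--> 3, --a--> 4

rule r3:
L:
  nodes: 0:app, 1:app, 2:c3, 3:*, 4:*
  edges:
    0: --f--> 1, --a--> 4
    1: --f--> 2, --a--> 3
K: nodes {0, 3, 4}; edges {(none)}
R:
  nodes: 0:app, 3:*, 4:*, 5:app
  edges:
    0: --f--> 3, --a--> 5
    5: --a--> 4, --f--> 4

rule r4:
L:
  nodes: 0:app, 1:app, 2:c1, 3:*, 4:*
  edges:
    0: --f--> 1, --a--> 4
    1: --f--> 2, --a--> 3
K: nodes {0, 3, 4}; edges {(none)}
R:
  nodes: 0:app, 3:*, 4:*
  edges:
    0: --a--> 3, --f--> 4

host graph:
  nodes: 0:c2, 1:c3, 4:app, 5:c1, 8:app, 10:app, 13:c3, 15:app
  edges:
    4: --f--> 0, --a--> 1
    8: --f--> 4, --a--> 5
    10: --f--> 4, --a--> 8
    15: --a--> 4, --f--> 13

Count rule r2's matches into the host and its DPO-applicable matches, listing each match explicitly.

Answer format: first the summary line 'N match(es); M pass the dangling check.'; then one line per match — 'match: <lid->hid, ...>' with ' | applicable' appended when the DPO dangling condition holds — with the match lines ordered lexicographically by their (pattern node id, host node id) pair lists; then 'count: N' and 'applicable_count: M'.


2 match(es); 0 pass the dangling check.
match: 0->8, 1->4, 2->0, 3->1, 4->5
match: 0->10, 1->4, 2->0, 3->1, 4->8
count: 2
applicable_count: 0


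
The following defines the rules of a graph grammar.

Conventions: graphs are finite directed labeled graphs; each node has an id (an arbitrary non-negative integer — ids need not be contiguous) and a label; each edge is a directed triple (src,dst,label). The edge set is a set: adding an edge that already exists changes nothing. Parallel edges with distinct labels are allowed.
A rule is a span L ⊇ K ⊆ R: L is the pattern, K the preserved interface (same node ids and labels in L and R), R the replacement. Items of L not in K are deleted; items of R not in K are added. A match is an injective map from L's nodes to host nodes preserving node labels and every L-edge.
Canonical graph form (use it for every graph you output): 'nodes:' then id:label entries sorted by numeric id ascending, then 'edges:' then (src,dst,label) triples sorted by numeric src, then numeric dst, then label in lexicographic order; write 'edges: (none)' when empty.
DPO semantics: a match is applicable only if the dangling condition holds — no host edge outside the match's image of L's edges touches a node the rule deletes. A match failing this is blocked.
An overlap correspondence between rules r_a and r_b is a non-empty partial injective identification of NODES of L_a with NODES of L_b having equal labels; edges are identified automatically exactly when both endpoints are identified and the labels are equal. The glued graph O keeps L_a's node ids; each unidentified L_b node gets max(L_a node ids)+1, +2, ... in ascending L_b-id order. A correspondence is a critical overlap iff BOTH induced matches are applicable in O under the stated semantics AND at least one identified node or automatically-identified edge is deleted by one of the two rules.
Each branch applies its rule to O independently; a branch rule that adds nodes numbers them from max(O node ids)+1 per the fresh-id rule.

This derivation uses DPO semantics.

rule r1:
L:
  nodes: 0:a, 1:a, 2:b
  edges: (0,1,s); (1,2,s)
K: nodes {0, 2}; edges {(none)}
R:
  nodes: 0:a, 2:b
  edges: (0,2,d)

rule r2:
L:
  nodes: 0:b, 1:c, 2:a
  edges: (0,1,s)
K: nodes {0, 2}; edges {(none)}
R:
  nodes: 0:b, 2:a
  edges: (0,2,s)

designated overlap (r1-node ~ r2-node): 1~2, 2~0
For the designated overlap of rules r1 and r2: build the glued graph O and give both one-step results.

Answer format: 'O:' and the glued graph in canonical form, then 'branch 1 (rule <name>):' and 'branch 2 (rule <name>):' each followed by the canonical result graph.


O:
nodes: 0:a, 1:a, 2:b, 3:c
edges: (0,1,s); (1,2,s); (2,3,s)
branch 1 (rule r1):
nodes: 0:a, 2:b, 3:c
edges: (0,2,d); (2,3,s)
branch 2 (rule r2):
nodes: 0:a, 1:a, 2:b
edges: (0,1,s); (1,2,s); (2,1,s)


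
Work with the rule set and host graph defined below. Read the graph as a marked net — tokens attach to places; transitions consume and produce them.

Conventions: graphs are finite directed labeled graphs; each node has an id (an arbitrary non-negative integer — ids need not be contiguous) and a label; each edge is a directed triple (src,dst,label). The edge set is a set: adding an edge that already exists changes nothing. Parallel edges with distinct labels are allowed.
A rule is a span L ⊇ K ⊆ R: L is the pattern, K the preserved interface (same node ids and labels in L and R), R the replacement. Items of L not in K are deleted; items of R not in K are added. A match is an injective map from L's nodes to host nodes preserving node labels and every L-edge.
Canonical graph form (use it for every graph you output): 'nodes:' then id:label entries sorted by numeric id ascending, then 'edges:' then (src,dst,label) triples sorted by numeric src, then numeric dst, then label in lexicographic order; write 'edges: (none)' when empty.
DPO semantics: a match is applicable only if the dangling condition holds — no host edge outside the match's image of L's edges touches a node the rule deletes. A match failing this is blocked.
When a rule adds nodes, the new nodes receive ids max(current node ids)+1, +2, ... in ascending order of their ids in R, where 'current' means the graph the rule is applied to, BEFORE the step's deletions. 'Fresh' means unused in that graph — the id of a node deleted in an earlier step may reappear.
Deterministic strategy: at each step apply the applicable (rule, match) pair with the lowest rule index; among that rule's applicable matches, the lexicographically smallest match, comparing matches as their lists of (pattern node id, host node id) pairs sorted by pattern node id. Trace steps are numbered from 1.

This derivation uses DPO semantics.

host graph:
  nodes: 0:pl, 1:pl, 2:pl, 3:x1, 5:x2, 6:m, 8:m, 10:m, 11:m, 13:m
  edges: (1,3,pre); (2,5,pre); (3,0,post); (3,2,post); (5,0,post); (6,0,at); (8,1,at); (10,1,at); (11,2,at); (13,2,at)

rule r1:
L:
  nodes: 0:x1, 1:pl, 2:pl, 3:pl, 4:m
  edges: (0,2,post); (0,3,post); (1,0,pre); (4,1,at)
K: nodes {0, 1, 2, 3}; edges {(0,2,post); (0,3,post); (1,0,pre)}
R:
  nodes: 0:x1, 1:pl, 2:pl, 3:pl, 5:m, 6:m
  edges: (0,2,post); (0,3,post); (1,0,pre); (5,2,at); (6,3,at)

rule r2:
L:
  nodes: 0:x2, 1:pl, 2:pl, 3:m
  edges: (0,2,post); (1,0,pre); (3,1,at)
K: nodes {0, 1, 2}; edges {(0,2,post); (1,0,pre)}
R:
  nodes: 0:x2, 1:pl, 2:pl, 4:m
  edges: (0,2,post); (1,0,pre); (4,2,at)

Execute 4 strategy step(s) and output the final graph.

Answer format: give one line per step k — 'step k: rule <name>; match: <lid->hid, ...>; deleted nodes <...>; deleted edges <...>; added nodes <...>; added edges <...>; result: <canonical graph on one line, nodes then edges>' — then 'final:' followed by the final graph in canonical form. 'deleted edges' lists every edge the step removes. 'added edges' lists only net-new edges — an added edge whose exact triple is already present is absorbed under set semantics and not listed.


step 1: rule r1; match: 0->3, 1->1, 2->0, 3->2, 4->8; deleted nodes 8; deleted edges (8,1,at); added nodes 14, 15; added edges (14,0,at); (15,2,at); result: nodes: 0:pl, 1:pl, 2:pl, 3:x1, 5:x2, 6:m, 10:m, 11:m, 13:m, 14:m, 15:m edges: (1,3,pre); (2,5,pre); (3,0,post); (3,2,post); (5,0,post); (6,0,at); (10,1,at); (11,2,at); (13,2,at); (14,0,at); (15,2,at)
step 2: rule r1; match: 0->3, 1->1, 2->0, 3->2, 4->10; deleted nodes 10; deleted edges (10,1,at); added nodes 16, 17; added edges (16,0,at); (17,2,at); result: nodes: 0:pl, 1:pl, 2:pl, 3:x1, 5:x2, 6:m, 11:m, 13:m, 14:m, 15:m, 16:m, 17:m edges: (1,3,pre); (2,5,pre); (3,0,post); (3,2,post); (5,0,post); (6,0,at); (11,2,at); (13,2,at); (14,0,at); (15,2,at); (16,0,at); (17,2,at)
step 3: rule r2; match: 0->5, 1->2, 2->0, 3->11; deleted nodes 11; deleted edges (11,2,at); added nodes 18; added edges (18,0,at); result: nodes: 0:pl, 1:pl, 2:pl, 3:x1, 5:x2, 6:m, 13:m, 14:m, 15:m, 16:m, 17:m, 18:m edges: (1,3,pre); (2,5,pre); (3,0,post); (3,2,post); (5,0,post); (6,0,at); (13,2,at); (14,0,at); (15,2,at); (16,0,at); (17,2,at); (18,0,at)
step 4: rule r2; match: 0->5, 1->2, 2->0, 3->13; deleted nodes 13; deleted edges (13,2,at); added nodes 19; added edges (19,0,at); result: nodes: 0:pl, 1:pl, 2:pl, 3:x1, 5:x2, 6:m, 14:m, 15:m, 16:m, 17:m, 18:m, 19:m edges: (1,3,pre); (2,5,pre); (3,0,post); (3,2,post); (5,0,post); (6,0,at); (14,0,at); (15,2,at); (16,0,at); (17,2,at); (18,0,at); (19,0,at)
final:
nodes: 0:pl, 1:pl, 2:pl, 3:x1, 5:x2, 6:m, 14:m, 15:m, 16:m, 17:m, 18:m, 19:m
edges: (1,3,pre); (2,5,pre); (3,0,post); (3,2,post); (5,0,post); (6,0,at); (14,0,at); (15,2,at); (16,0,at); (17,2,at); (18,0,at); (19,0,at)


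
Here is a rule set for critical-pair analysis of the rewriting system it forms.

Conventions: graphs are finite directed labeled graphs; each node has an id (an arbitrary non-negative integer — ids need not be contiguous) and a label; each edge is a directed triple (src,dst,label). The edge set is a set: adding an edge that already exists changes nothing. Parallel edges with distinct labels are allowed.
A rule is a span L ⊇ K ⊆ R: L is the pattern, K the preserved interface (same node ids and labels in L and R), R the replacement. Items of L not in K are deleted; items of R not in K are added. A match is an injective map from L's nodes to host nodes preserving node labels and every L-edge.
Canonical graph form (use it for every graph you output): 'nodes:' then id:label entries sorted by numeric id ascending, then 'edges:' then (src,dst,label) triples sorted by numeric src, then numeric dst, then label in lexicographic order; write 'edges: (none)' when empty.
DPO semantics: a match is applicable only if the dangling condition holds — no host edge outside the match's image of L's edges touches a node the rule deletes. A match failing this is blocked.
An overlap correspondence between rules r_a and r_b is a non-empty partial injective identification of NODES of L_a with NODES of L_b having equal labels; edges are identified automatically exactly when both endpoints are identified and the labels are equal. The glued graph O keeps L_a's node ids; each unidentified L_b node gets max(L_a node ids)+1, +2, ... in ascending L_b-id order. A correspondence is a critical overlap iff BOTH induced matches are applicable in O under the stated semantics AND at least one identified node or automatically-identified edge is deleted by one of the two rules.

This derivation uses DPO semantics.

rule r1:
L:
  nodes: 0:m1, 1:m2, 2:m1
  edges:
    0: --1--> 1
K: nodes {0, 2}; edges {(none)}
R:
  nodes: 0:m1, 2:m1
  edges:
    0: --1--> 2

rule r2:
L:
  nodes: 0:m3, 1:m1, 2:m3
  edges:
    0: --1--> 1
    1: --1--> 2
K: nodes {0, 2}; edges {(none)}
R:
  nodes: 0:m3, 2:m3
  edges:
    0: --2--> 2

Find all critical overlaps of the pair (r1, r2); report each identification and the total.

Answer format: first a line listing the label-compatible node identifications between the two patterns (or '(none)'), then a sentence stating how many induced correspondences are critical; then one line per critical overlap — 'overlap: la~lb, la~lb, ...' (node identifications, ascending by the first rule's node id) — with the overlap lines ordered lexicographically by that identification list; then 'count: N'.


label-compatible node identifications between L(r1) and L(r2): 0~1, 2~1
1 of the induced correspondences is a critical overlap of r1 and r2.
overlap: 2~1
count: 1


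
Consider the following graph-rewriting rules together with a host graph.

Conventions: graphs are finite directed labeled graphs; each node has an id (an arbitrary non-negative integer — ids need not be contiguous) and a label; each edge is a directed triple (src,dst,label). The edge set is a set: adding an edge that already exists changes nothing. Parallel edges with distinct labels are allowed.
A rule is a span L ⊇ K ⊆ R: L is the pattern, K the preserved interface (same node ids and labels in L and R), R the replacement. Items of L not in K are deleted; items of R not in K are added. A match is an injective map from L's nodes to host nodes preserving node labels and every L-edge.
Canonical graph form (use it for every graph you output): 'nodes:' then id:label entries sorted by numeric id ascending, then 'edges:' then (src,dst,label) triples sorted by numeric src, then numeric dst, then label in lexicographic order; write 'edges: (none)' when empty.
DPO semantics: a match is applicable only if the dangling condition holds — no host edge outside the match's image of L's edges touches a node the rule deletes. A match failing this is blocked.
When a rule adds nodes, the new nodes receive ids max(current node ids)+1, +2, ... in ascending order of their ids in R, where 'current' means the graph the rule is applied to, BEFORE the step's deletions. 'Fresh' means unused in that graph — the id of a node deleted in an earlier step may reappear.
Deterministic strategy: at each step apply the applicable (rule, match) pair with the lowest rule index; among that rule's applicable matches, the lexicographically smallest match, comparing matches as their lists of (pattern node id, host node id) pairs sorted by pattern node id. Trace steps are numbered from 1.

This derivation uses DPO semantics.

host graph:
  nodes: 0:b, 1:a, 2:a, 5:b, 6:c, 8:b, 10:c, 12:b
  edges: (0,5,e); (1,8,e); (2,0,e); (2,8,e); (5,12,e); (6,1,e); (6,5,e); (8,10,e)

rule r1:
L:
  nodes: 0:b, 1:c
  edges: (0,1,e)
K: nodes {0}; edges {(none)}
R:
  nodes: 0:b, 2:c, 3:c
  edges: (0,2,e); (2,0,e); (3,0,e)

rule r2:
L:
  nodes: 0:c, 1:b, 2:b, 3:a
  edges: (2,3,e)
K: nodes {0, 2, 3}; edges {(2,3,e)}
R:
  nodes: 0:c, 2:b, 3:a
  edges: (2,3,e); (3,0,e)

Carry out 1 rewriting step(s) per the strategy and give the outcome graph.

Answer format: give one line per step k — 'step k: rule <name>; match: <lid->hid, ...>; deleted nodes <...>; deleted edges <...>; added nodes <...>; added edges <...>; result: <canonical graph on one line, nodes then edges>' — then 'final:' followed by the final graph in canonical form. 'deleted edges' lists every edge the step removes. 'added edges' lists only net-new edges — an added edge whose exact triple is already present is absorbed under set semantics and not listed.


step 1: rule r1; match: 0->8, 1->10; deleted nodes 10; deleted edges (8,10,e); added nodes 13, 14; added edges (8,13,e); (13,8,e); (14,8,e); result: nodes: 0:b, 1:a, 2:a, 5:b, 6:c, 8:b, 12:b, 13:c, 14:c edges: (0,5,e); (1,8,e); (2,0,e); (2,8,e); (5,12,e); (6,1,e); (6,5,e); (8,13,e); (13,8,e); (14,8,e)
final:
nodes: 0:b, 1:a, 2:a, 5:b, 6:c, 8:b, 12:b, 13:c, 14:c
edges: (0,5,e); (1,8,e); (2,0,e); (2,8,e); (5,12,e); (6,1,e); (6,5,e); (8,13,e); (13,8,e); (14,8,e)


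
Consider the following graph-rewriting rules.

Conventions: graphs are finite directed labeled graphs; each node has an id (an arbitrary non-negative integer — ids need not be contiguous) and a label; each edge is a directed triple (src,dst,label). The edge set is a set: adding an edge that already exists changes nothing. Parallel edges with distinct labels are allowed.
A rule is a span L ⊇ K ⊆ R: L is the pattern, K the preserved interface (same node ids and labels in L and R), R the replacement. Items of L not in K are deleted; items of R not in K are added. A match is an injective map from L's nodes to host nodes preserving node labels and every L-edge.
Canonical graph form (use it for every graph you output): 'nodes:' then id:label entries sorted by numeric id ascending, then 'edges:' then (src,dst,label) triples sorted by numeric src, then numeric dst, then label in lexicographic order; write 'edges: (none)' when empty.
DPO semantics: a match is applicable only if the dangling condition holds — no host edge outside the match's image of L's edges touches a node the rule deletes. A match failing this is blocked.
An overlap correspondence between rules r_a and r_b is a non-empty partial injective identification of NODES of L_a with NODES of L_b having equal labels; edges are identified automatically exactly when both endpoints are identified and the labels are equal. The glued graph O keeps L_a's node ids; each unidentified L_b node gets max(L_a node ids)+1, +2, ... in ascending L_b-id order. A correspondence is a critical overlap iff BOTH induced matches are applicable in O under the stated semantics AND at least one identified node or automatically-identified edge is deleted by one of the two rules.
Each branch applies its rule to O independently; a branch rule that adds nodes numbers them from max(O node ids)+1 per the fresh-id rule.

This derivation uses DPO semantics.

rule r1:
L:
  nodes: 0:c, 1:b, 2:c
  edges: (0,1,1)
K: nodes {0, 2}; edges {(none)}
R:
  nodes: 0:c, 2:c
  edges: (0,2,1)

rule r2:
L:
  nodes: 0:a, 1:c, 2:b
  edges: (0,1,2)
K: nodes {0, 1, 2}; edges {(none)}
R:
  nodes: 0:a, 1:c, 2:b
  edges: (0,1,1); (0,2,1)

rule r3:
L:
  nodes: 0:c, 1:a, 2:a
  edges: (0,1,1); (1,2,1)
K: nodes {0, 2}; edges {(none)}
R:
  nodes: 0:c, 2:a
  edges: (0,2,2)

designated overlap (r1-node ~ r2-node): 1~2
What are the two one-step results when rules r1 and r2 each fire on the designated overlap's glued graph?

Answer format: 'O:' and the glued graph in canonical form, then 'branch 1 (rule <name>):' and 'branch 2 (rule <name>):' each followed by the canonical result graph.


O:
nodes: 0:c, 1:b, 2:c, 3:a, 4:c
edges: (0,1,1); (3,4,2)
branch 1 (rule r1):
nodes: 0:c, 2:c, 3:a, 4:c
edges: (0,2,1); (3,4,2)
branch 2 (rule r2):
nodes: 0:c, 1:b, 2:c, 3:a, 4:c
edges: (0,1,1); (3,1,1); (3,4,1)


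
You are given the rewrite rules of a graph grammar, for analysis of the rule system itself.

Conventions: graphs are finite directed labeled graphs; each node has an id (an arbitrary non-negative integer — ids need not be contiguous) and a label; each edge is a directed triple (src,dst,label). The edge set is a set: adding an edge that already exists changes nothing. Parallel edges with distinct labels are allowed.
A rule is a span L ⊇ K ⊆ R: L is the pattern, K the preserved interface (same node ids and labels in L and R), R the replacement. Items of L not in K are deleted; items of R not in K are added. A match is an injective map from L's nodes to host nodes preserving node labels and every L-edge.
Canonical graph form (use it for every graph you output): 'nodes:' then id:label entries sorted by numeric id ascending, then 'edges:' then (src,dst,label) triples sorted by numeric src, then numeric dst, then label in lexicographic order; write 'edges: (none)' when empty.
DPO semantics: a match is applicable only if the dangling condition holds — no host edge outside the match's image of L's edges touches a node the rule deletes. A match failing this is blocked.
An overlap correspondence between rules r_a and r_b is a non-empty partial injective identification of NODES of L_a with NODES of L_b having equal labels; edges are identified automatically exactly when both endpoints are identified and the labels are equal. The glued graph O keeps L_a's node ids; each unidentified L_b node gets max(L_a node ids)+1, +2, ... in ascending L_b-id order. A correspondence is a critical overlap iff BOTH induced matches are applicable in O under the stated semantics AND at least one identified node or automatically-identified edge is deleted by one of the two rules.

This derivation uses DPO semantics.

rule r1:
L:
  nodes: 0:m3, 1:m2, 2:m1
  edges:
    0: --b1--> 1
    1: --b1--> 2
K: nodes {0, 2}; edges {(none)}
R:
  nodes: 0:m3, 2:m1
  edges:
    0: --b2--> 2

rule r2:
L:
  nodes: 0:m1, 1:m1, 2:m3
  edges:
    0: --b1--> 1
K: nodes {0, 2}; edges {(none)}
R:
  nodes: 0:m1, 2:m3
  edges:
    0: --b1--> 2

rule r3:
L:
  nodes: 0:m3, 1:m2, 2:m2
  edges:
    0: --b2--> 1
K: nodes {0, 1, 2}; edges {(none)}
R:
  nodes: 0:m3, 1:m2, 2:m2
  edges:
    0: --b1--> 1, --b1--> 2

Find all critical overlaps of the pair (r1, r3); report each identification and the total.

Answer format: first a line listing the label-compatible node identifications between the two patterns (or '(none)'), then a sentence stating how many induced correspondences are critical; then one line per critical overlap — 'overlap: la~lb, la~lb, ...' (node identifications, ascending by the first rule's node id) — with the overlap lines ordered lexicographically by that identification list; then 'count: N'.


label-compatible node identifications between L(r1) and L(r3): 0~0, 1~1, 1~2
2 of the induced correspondences are critical overlaps of r1 and r3.
overlap: 0~0, 1~2
overlap: 1~2
count: 2


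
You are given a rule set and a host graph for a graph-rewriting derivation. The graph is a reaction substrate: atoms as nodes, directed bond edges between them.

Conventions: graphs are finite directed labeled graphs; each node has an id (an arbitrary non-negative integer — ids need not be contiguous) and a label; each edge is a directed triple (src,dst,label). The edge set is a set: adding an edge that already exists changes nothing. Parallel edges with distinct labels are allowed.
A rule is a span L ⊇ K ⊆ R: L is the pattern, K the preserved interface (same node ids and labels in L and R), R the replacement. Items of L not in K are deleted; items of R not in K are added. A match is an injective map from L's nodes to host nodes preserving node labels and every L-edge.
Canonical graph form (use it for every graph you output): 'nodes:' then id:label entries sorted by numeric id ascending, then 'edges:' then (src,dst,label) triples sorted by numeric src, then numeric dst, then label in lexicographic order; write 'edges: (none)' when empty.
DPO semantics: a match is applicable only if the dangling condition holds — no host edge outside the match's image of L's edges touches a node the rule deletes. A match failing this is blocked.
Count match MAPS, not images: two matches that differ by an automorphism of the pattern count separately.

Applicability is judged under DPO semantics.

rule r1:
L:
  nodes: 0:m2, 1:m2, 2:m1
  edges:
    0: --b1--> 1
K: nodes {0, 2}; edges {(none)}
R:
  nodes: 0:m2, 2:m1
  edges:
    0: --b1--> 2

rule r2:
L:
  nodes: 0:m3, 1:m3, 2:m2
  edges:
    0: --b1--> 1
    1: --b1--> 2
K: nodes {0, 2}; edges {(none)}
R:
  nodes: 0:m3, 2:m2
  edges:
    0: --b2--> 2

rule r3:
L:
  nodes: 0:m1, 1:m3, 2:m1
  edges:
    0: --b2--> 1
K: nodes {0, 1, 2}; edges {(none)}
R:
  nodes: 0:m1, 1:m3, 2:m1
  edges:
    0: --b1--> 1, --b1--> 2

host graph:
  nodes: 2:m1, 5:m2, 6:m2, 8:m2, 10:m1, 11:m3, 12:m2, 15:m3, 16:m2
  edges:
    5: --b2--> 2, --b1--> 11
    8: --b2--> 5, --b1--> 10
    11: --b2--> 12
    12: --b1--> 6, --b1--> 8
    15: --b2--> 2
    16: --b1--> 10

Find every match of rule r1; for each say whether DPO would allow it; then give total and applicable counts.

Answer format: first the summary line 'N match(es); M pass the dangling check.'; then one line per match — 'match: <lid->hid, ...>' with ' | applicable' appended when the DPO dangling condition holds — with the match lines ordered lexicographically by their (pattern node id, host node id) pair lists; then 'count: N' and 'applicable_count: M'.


4 match(es); 2 pass the dangling check.
match: 0->12, 1->6, 2->2 | applicable
match: 0->12, 1->6, 2->10 | applicable
match: 0->12, 1->8, 2->2
match: 0->12, 1->8, 2->10
count: 4
applicable_count: 2


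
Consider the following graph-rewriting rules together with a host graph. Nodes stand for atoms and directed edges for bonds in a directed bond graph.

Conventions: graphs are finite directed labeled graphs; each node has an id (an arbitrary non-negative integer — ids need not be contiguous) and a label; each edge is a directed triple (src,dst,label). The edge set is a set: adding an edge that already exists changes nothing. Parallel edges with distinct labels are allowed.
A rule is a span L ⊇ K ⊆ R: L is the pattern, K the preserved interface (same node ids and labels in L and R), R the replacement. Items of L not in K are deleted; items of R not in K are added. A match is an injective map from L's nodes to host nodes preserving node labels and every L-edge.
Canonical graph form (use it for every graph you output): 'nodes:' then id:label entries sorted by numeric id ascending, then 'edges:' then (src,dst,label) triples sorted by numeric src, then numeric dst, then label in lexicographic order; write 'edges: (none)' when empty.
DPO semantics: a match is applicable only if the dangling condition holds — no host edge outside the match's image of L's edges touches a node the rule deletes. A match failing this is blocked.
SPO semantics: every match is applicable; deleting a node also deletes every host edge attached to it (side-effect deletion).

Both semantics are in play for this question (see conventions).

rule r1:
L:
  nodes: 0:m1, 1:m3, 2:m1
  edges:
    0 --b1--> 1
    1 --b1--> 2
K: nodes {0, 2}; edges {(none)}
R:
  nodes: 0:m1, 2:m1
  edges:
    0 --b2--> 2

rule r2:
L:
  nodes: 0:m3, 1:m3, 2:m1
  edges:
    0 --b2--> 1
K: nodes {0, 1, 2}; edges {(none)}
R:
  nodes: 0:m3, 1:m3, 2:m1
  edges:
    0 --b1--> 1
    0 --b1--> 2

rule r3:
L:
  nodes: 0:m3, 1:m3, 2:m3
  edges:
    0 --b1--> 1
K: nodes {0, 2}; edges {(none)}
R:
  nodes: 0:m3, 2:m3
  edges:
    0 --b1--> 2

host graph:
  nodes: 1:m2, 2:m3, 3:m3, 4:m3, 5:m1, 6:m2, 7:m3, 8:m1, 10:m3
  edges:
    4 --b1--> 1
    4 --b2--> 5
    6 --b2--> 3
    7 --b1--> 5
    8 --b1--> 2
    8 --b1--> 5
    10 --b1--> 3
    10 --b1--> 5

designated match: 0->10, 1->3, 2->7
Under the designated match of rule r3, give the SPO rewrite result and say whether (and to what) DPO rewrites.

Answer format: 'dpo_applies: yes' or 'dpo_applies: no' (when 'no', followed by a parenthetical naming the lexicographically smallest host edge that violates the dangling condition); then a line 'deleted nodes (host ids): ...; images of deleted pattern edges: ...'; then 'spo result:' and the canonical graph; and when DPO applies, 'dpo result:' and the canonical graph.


dpo_applies: no
(the rule deletes node 3, which keeps host edge (6,3,b2) outside the match image — the dangling condition fails, DPO blocks; SPO proceeds and side-deletes such edges)
deleted nodes (host ids): 3; images of deleted pattern edges: (10,3,b1)
spo result:
nodes: 1:m2, 2:m3, 4:m3, 5:m1, 6:m2, 7:m3, 8:m1, 10:m3
edges: (4,1,b1); (4,5,b2); (7,5,b1); (8,2,b1); (8,5,b1); (10,5,b1); (10,7,b1)


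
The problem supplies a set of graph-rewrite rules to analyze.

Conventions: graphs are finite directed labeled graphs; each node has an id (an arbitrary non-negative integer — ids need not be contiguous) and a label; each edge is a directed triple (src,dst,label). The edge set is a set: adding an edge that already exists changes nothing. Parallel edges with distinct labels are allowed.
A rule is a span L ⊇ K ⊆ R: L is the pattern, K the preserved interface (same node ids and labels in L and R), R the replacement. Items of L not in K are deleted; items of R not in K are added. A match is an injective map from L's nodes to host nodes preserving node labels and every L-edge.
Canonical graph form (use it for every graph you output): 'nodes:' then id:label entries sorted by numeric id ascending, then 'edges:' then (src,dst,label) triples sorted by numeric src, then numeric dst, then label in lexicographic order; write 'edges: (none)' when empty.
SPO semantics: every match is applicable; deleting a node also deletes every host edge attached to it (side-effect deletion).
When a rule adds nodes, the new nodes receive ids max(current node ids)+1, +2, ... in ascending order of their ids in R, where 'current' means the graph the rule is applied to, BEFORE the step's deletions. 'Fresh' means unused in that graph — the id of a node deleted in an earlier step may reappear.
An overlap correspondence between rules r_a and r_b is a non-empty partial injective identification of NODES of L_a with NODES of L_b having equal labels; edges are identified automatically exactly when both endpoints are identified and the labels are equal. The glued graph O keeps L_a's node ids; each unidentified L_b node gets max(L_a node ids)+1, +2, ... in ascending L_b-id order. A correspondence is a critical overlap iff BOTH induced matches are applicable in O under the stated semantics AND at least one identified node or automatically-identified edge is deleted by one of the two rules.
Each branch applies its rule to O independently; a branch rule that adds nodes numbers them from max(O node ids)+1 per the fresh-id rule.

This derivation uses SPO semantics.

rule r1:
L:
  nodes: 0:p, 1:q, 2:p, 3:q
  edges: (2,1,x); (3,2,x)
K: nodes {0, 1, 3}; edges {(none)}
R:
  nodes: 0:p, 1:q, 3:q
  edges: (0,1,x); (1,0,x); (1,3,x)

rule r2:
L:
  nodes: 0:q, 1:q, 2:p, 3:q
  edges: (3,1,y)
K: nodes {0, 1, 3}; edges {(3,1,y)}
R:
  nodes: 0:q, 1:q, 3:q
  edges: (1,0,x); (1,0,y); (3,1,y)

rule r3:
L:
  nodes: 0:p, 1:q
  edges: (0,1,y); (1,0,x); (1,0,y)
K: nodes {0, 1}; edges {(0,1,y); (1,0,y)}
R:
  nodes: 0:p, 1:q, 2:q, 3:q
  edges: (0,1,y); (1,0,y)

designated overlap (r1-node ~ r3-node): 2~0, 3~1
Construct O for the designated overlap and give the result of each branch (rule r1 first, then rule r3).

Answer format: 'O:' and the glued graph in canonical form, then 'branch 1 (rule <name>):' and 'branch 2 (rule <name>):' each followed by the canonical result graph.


O:
nodes: 0:p, 1:q, 2:p, 3:q
edges: (2,1,x); (2,3,y); (3,2,x); (3,2,y)
branch 1 (rule r1):
nodes: 0:p, 1:q, 3:q
edges: (0,1,x); (1,0,x); (1,3,x)
branch 2 (rule r3):
nodes: 0:p, 1:q, 2:p, 3:q, 4:q, 5:q
edges: (2,1,x); (2,3,y); (3,2,y)
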